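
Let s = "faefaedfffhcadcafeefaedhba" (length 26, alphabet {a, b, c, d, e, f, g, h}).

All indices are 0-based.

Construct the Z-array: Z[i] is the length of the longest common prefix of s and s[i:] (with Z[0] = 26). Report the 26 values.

[26, 0, 0, 3, 0, 0, 0, 1, 1, 1, 0, 0, 0, 0, 0, 0, 1, 0, 0, 3, 0, 0, 0, 0, 0, 0]

Z[0]=26
i=1: outside box; Z[1]=0
i=2: outside box; Z[2]=0
i=3: outside box; Z[3]=3 scan→box=[3,6)
i=4: min(r-i=2, Z[1]=0)=0; Z[4]=0
i=5: min(r-i=1, Z[2]=0)=0; Z[5]=0
i=6: outside box; Z[6]=0
i=7: outside box; Z[7]=1 scan→box=[7,8)
i=8: outside box; Z[8]=1 scan→box=[8,9)
i=9: outside box; Z[9]=1 scan→box=[9,10)
i=10: outside box; Z[10]=0
i=11: outside box; Z[11]=0
i=12: outside box; Z[12]=0
i=13: outside box; Z[13]=0
i=14: outside box; Z[14]=0
i=15: outside box; Z[15]=0
i=16: outside box; Z[16]=1 scan→box=[16,17)
i=17: outside box; Z[17]=0
i=18: outside box; Z[18]=0
i=19: outside box; Z[19]=3 scan→box=[19,22)
i=20: min(r-i=2, Z[1]=0)=0; Z[20]=0
i=21: min(r-i=1, Z[2]=0)=0; Z[21]=0
i=22: outside box; Z[22]=0
i=23: outside box; Z[23]=0
i=24: outside box; Z[24]=0
i=25: outside box; Z[25]=0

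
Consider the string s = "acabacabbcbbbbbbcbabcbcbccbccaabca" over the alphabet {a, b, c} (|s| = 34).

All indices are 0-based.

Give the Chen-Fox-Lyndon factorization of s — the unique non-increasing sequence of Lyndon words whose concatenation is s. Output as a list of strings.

["ac", "abacabbcbbbbbbcbabcbcbccbcc", "aabc", "a"]

emit factor 1: 'ac' (i=0, period=2)
emit factor 2: 'abacabbcbbbbbbcbabcbcbccbcc' (i=2, period=27)
emit factor 3: 'aabc' (i=29, period=4)
emit factor 4: 'a' (i=33, period=1)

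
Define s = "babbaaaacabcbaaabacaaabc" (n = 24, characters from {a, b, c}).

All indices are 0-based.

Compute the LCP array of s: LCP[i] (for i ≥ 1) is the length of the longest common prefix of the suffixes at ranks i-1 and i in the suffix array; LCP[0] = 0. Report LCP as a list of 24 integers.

sorted suffixes:
  #0 SA[0]=4  'aaaacabcbaaabacaaabc'
  #1 SA[1]=13  'aaabacaaabc'
  #2 SA[2]=19  'aaabc'
  #3 SA[3]=5  'aaacabcbaaabacaaabc'
  #4 SA[4]=14  'aabacaaabc'
  #5 SA[5]=20  'aabc'
  #6 SA[6]=6  'aacabcbaaabacaaabc'
  #7 SA[7]=15  'abacaaabc'
  #8 SA[8]=1  'abbaaaacabcbaaabacaaabc'
  #9 SA[9]=21  'abc'
  #10 SA[10]=9  'abcbaaabacaaabc'
  #11 SA[11]=17  'acaaabc'
  #12 SA[12]=7  'acabcbaaabacaaabc'
  #13 SA[13]=3  'baaaacabcbaaabacaaabc'
  #14 SA[14]=12  'baaabacaaabc'
  #15 SA[15]=0  'babbaaaacabcbaaabacaaabc'
  #16 SA[16]=16  'bacaaabc'
  #17 SA[17]=2  'bbaaaacabcbaaabacaaabc'
  #18 SA[18]=22  'bc'
  #19 SA[19]=10  'bcbaaabacaaabc'
  #20 SA[20]=23  'c'
  #21 SA[21]=18  'caaabc'
  #22 SA[22]=8  'cabcbaaabacaaabc'
  #23 SA[23]=11  'cbaaabacaaabc'

SA = [4, 13, 19, 5, 14, 20, 6, 15, 1, 21, 9, 17, 7, 3, 12, 0, 16, 2, 22, 10, 23, 18, 8, 11]
[i] adj suffixes → lcp
  [1] 4/13 → 3 ('aaa')
  [2] 13/19 → 4 ('aaab')
  [3] 19/5 → 3 ('aaa')
  [4] 5/14 → 2 ('aa')
  [5] 14/20 → 3 ('aab')
  [6] 20/6 → 2 ('aa')
  [7] 6/15 → 1 ('a')
  [8] 15/1 → 2 ('ab')
  [9] 1/21 → 2 ('ab')
  [10] 21/9 → 3 ('abc')
  [11] 9/17 → 1 ('a')
  [12] 17/7 → 3 ('aca')
  [13] 7/3 → 0 ('')
  [14] 3/12 → 4 ('baaa')
  [15] 12/0 → 2 ('ba')
  [16] 0/16 → 2 ('ba')
  [17] 16/2 → 1 ('b')
  [18] 2/22 → 1 ('b')
  [19] 22/10 → 2 ('bc')
  [20] 10/23 → 0 ('')
  [21] 23/18 → 1 ('c')
  [22] 18/8 → 2 ('ca')
  [23] 8/11 → 1 ('c')

[0, 3, 4, 3, 2, 3, 2, 1, 2, 2, 3, 1, 3, 0, 4, 2, 2, 1, 1, 2, 0, 1, 2, 1]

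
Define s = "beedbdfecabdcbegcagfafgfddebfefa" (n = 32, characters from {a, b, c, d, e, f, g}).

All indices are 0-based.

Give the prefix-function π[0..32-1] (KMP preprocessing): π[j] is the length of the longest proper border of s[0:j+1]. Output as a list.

[0, 0, 0, 0, 1, 0, 0, 0, 0, 0, 1, 0, 0, 1, 2, 0, 0, 0, 0, 0, 0, 0, 0, 0, 0, 0, 0, 1, 0, 0, 0, 0]

π[0] = 0
j=1 s[j]='e': π[1]=0 (border '')
j=2 s[j]='e': π[2]=0 (border '')
j=3 s[j]='d': π[3]=0 (border '')
j=4 s[j]='b': π[4]=1 (border 'b')
j=5 s[j]='d': k: 1→0; π[5]=0 (border '')
j=6 s[j]='f': π[6]=0 (border '')
j=7 s[j]='e': π[7]=0 (border '')
j=8 s[j]='c': π[8]=0 (border '')
j=9 s[j]='a': π[9]=0 (border '')
j=10 s[j]='b': π[10]=1 (border 'b')
j=11 s[j]='d': k: 1→0; π[11]=0 (border '')
j=12 s[j]='c': π[12]=0 (border '')
j=13 s[j]='b': π[13]=1 (border 'b')
j=14 s[j]='e': π[14]=2 (border 'be')
j=15 s[j]='g': k: 2→0; π[15]=0 (border '')
j=16 s[j]='c': π[16]=0 (border '')
j=17 s[j]='a': π[17]=0 (border '')
j=18 s[j]='g': π[18]=0 (border '')
j=19 s[j]='f': π[19]=0 (border '')
j=20 s[j]='a': π[20]=0 (border '')
j=21 s[j]='f': π[21]=0 (border '')
j=22 s[j]='g': π[22]=0 (border '')
j=23 s[j]='f': π[23]=0 (border '')
j=24 s[j]='d': π[24]=0 (border '')
j=25 s[j]='d': π[25]=0 (border '')
j=26 s[j]='e': π[26]=0 (border '')
j=27 s[j]='b': π[27]=1 (border 'b')
j=28 s[j]='f': k: 1→0; π[28]=0 (border '')
j=29 s[j]='e': π[29]=0 (border '')
j=30 s[j]='f': π[30]=0 (border '')
j=31 s[j]='a': π[31]=0 (border '')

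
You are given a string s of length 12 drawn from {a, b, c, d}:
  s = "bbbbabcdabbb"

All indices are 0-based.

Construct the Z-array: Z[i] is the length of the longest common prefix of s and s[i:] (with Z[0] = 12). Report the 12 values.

[12, 3, 2, 1, 0, 1, 0, 0, 0, 3, 2, 1]

Z[0]=12
i=1: fresh scan; Z[1]=3 extend→box=[1,4)
i=2: min(r-i=2, Z[1]=3)=2; Z[2]=2
i=3: min(r-i=1, Z[2]=2)=1; Z[3]=1
i=4: fresh scan; Z[4]=0
i=5: fresh scan; Z[5]=1 extend→box=[5,6)
i=6: fresh scan; Z[6]=0
i=7: fresh scan; Z[7]=0
i=8: fresh scan; Z[8]=0
i=9: fresh scan; Z[9]=3 extend→box=[9,12)
i=10: min(r-i=2, Z[1]=3)=2; Z[10]=2
i=11: min(r-i=1, Z[2]=2)=1; Z[11]=1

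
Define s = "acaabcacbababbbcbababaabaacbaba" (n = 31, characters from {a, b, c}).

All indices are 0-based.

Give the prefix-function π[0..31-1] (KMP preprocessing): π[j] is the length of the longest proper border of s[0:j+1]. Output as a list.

π[0] = 0
j=1 s[j]='c': π[1]=0 (border '')
j=2 s[j]='a': π[2]=1 (border 'a')
j=3 s[j]='a': k: 1→0; π[3]=1 (border 'a')
j=4 s[j]='b': k: 1→0; π[4]=0 (border '')
j=5 s[j]='c': π[5]=0 (border '')
j=6 s[j]='a': π[6]=1 (border 'a')
j=7 s[j]='c': π[7]=2 (border 'ac')
j=8 s[j]='b': k: 2→0; π[8]=0 (border '')
j=9 s[j]='a': π[9]=1 (border 'a')
j=10 s[j]='b': k: 1→0; π[10]=0 (border '')
j=11 s[j]='a': π[11]=1 (border 'a')
j=12 s[j]='b': k: 1→0; π[12]=0 (border '')
j=13 s[j]='b': π[13]=0 (border '')
j=14 s[j]='b': π[14]=0 (border '')
j=15 s[j]='c': π[15]=0 (border '')
j=16 s[j]='b': π[16]=0 (border '')
j=17 s[j]='a': π[17]=1 (border 'a')
j=18 s[j]='b': k: 1→0; π[18]=0 (border '')
j=19 s[j]='a': π[19]=1 (border 'a')
j=20 s[j]='b': k: 1→0; π[20]=0 (border '')
j=21 s[j]='a': π[21]=1 (border 'a')
j=22 s[j]='a': k: 1→0; π[22]=1 (border 'a')
j=23 s[j]='b': k: 1→0; π[23]=0 (border '')
j=24 s[j]='a': π[24]=1 (border 'a')
j=25 s[j]='a': k: 1→0; π[25]=1 (border 'a')
j=26 s[j]='c': π[26]=2 (border 'ac')
j=27 s[j]='b': k: 2→0; π[27]=0 (border '')
j=28 s[j]='a': π[28]=1 (border 'a')
j=29 s[j]='b': k: 1→0; π[29]=0 (border '')
j=30 s[j]='a': π[30]=1 (border 'a')

[0, 0, 1, 1, 0, 0, 1, 2, 0, 1, 0, 1, 0, 0, 0, 0, 0, 1, 0, 1, 0, 1, 1, 0, 1, 1, 2, 0, 1, 0, 1]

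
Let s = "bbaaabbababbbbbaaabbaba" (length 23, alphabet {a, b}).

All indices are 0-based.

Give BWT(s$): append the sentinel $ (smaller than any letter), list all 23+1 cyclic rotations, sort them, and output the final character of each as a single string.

rank  rotation                  last
    0  $bbaaabbababbbbbaaabbaba  a
    1  a$bbaaabbababbbbbaaabbab  b
    2  aaabbaba$bbaaabbababbbbb  b
    3  aaabbababbbbbaaabbaba$bb  b
    4  aabbaba$bbaaabbababbbbba  a
    5  aabbababbbbbaaabbaba$bba  a
    6  aba$bbaaabbababbbbbaaabb  b
    7  ababbbbbaaabbaba$bbaaabb  b
    8  abbaba$bbaaabbababbbbbaa  a
    9  abbababbbbbaaabbaba$bbaa  a
   10  abbbbbaaabbaba$bbaaabbab  b
   11  ba$bbaaabbababbbbbaaabba  a
   12  baaabbaba$bbaaabbababbbb  b
   13  baaabbababbbbbaaabbaba$b  b
   14  baba$bbaaabbababbbbbaaab  b
   15  bababbbbbaaabbaba$bbaaab  b
   16  babbbbbaaabbaba$bbaaabba  a
   17  bbaaabbaba$bbaaabbababbb  b
   18  bbaaabbababbbbbaaabbaba$  $
   19  bbaba$bbaaabbababbbbbaaa  a
   20  bbababbbbbaaabbaba$bbaaa  a
   21  bbbaaabbaba$bbaaabbababb  b
   22  bbbbaaabbaba$bbaaabbabab  b
   23  bbbbbaaabbaba$bbaaabbaba  a

abbbaabbaababbbbab$aabba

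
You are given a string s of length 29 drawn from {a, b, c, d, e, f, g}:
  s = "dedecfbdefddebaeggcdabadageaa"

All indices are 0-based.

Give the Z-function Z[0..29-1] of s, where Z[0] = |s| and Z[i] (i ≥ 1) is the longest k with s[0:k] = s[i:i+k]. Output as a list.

[29, 0, 2, 0, 0, 0, 0, 2, 0, 0, 1, 2, 0, 0, 0, 0, 0, 0, 0, 1, 0, 0, 0, 1, 0, 0, 0, 0, 0]

Z[0]=29
i=1: i≥r, start 0; Z[1]=0
i=2: i≥r, start 0; Z[2]=2 scan→box=[2,4)
i=3: min(r-i=1, Z[1]=0)=0; Z[3]=0
i=4: i≥r, start 0; Z[4]=0
i=5: i≥r, start 0; Z[5]=0
i=6: i≥r, start 0; Z[6]=0
i=7: i≥r, start 0; Z[7]=2 scan→box=[7,9)
i=8: min(r-i=1, Z[1]=0)=0; Z[8]=0
i=9: i≥r, start 0; Z[9]=0
i=10: i≥r, start 0; Z[10]=1 scan→box=[10,11)
i=11: i≥r, start 0; Z[11]=2 scan→box=[11,13)
i=12: min(r-i=1, Z[1]=0)=0; Z[12]=0
i=13: i≥r, start 0; Z[13]=0
i=14: i≥r, start 0; Z[14]=0
i=15: i≥r, start 0; Z[15]=0
i=16: i≥r, start 0; Z[16]=0
i=17: i≥r, start 0; Z[17]=0
i=18: i≥r, start 0; Z[18]=0
i=19: i≥r, start 0; Z[19]=1 scan→box=[19,20)
i=20: i≥r, start 0; Z[20]=0
i=21: i≥r, start 0; Z[21]=0
i=22: i≥r, start 0; Z[22]=0
i=23: i≥r, start 0; Z[23]=1 scan→box=[23,24)
i=24: i≥r, start 0; Z[24]=0
i=25: i≥r, start 0; Z[25]=0
i=26: i≥r, start 0; Z[26]=0
i=27: i≥r, start 0; Z[27]=0
i=28: i≥r, start 0; Z[28]=0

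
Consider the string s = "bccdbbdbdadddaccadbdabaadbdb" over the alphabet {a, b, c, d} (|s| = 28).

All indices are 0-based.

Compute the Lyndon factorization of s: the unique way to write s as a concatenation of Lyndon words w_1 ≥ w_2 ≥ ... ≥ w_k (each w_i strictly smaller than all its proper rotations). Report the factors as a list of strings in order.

["bccd", "bbdbd", "addd", "accadbd", "ab", "aadbdb"]

emit factor 1: 'bccd' (i=0, period=4)
emit factor 2: 'bbdbd' (i=4, period=5)
emit factor 3: 'addd' (i=9, period=4)
emit factor 4: 'accadbd' (i=13, period=7)
emit factor 5: 'ab' (i=20, period=2)
emit factor 6: 'aadbdb' (i=22, period=6)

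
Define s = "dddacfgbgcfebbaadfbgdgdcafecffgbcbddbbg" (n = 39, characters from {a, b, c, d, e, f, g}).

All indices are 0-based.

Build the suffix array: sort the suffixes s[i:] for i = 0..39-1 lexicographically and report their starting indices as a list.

rank | idx | suffix
   0 |  14 | aadfbgdgdcafecffgbcbddbbg
   1 |   3 | acfgbgcfebbaadfbgdgdcafecffgbcbddbbg
   2 |  15 | adfbgdgdcafecffgbcbddbbg
   3 |  24 | afecffgbcbddbbg
   4 |  13 | baadfbgdgdcafecffgbcbddbbg
   5 |  12 | bbaadfbgdgdcafecffgbcbddbbg
   6 |  36 | bbg
   7 |  31 | bcbddbbg
   8 |  33 | bddbbg
   9 |  37 | bg
  10 |   7 | bgcfebbaadfbgdgdcafecffgbcbddbbg
  11 |  18 | bgdgdcafecffgbcbddbbg
  12 |  23 | cafecffgbcbddbbg
  13 |  32 | cbddbbg
  14 |   9 | cfebbaadfbgdgdcafecffgbcbddbbg
  15 |  27 | cffgbcbddbbg
  16 |   4 | cfgbgcfebbaadfbgdgdcafecffgbcbddbbg
  17 |   2 | dacfgbgcfebbaadfbgdgdcafecffgbcbddbbg
  18 |  35 | dbbg
  19 |  22 | dcafecffgbcbddbbg
  20 |   1 | ddacfgbgcfebbaadfbgdgdcafecffgbcbddbbg
  21 |  34 | ddbbg
  22 |   0 | dddacfgbgcfebbaadfbgdgdcafecffgbcbddbbg
  23 |  16 | dfbgdgdcafecffgbcbddbbg
  24 |  20 | dgdcafecffgbcbddbbg
  25 |  11 | ebbaadfbgdgdcafecffgbcbddbbg
  26 |  26 | ecffgbcbddbbg
  27 |  17 | fbgdgdcafecffgbcbddbbg
  28 |  10 | febbaadfbgdgdcafecffgbcbddbbg
  29 |  25 | fecffgbcbddbbg
  30 |  28 | ffgbcbddbbg
  31 |  29 | fgbcbddbbg
  32 |   5 | fgbgcfebbaadfbgdgdcafecffgbcbddbbg
  33 |  38 | g
  34 |  30 | gbcbddbbg
  35 |   6 | gbgcfebbaadfbgdgdcafecffgbcbddbbg
  36 |   8 | gcfebbaadfbgdgdcafecffgbcbddbbg
  37 |  21 | gdcafecffgbcbddbbg
  38 |  19 | gdgdcafecffgbcbddbbg

[14, 3, 15, 24, 13, 12, 36, 31, 33, 37, 7, 18, 23, 32, 9, 27, 4, 2, 35, 22, 1, 34, 0, 16, 20, 11, 26, 17, 10, 25, 28, 29, 5, 38, 30, 6, 8, 21, 19]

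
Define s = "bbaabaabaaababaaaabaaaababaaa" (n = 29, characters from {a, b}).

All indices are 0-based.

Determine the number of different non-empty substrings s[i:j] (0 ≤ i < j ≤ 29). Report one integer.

315

rank→(start, suffix):
  0 → (28, 'a')
  1 → (27, 'aa')
  2 → (26, 'aaa')
  3 → (14, 'aaaabaaaababaaa')
  4 → (19, 'aaaababaaa')
  5 → (15, 'aaabaaaababaaa')
  6 → (20, 'aaababaaa')
  7 → (8, 'aaababaaaabaaaababaaa')
  8 → (16, 'aabaaaababaaa')
  9 → (5, 'aabaaababaaaabaaaababaaa')
  10 → (2, 'aabaabaaababaaaabaaaababaaa')
  11 → (21, 'aababaaa')
  12 → (9, 'aababaaaabaaaababaaa')
  13 → (24, 'abaaa')
  14 → (12, 'abaaaabaaaababaaa')
  15 → (17, 'abaaaababaaa')
  16 → (6, 'abaaababaaaabaaaababaaa')
  17 → (3, 'abaabaaababaaaabaaaababaaa')
  18 → (22, 'ababaaa')
  19 → (10, 'ababaaaabaaaababaaa')
  20 → (25, 'baaa')
  21 → (13, 'baaaabaaaababaaa')
  22 → (18, 'baaaababaaa')
  23 → (7, 'baaababaaaabaaaababaaa')
  24 → (4, 'baabaaababaaaabaaaababaaa')
  25 → (1, 'baabaabaaababaaaabaaaababaaa')
  26 → (23, 'babaaa')
  27 → (11, 'babaaaabaaaababaaa')
  28 → (0, 'bbaabaabaaababaaaabaaaababaaa')

SA = [28, 27, 26, 14, 19, 15, 20, 8, 16, 5, 2, 21, 9, 24, 12, 17, 6, 3, 22, 10, 25, 13, 18, 7, 4, 1, 23, 11, 0]
[i] adj suffixes → lcp
  [1] 28/27 → 1 ('a')
  [2] 27/26 → 2 ('aa')
  [3] 26/14 → 3 ('aaa')
  [4] 14/19 → 6 ('aaaaba')
  [5] 19/15 → 3 ('aaa')
  [6] 15/20 → 5 ('aaaba')
  [7] 20/8 → 9 ('aaababaaa')
  [8] 8/16 → 2 ('aa')
  [9] 16/5 → 6 ('aabaaa')
  [10] 5/2 → 5 ('aabaa')
  [11] 2/21 → 4 ('aaba')
  [12] 21/9 → 8 ('aababaaa')
  [13] 9/24 → 1 ('a')
  [14] 24/12 → 5 ('abaaa')
  [15] 12/17 → 8 ('abaaaaba')
  [16] 17/6 → 5 ('abaaa')
  [17] 6/3 → 4 ('abaa')
  [18] 3/22 → 3 ('aba')
  [19] 22/10 → 7 ('ababaaa')
  [20] 10/25 → 0 ('')
  [21] 25/13 → 4 ('baaa')
  [22] 13/18 → 7 ('baaaaba')
  [23] 18/7 → 4 ('baaa')
  [24] 7/4 → 3 ('baa')
  [25] 4/1 → 6 ('baabaa')
  [26] 1/23 → 2 ('ba')
  [27] 23/11 → 6 ('babaaa')
  [28] 11/0 → 1 ('b')

n(n+1)/2 = 29·30/2 = 435
Σ LCP = 0 + 1 + 2 + 3 + 6 + 3 + 5 + 9 + 2 + 6 + 5 + 4 + 8 + 1 + 5 + 8 + 5 + 4 + 3 + 7 + 0 + 4 + 7 + 4 + 3 + 6 + 2 + 6 + 1 = 120
distinct = 435 − 120 = 315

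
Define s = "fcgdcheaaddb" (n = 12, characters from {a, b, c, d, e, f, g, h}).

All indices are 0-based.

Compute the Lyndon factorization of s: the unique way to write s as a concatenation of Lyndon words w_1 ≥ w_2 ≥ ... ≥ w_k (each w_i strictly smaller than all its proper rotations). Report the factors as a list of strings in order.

["f", "cgdche", "aaddb"]

emit factor 1: 'f' (i=0, period=1)
emit factor 2: 'cgdche' (i=1, period=6)
emit factor 3: 'aaddb' (i=7, period=5)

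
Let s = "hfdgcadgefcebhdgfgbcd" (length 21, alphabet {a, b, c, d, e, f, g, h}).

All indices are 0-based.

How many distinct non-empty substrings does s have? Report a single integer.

rank→(start, suffix):
  0 → (5, 'adgefcebhdgfgbcd')
  1 → (18, 'bcd')
  2 → (12, 'bhdgfgbcd')
  3 → (4, 'cadgefcebhdgfgbcd')
  4 → (19, 'cd')
  5 → (10, 'cebhdgfgbcd')
  6 → (20, 'd')
  7 → (2, 'dgcadgefcebhdgfgbcd')
  8 → (6, 'dgefcebhdgfgbcd')
  9 → (14, 'dgfgbcd')
  10 → (11, 'ebhdgfgbcd')
  11 → (8, 'efcebhdgfgbcd')
  12 → (9, 'fcebhdgfgbcd')
  13 → (1, 'fdgcadgefcebhdgfgbcd')
  14 → (16, 'fgbcd')
  15 → (17, 'gbcd')
  16 → (3, 'gcadgefcebhdgfgbcd')
  17 → (7, 'gefcebhdgfgbcd')
  18 → (15, 'gfgbcd')
  19 → (13, 'hdgfgbcd')
  20 → (0, 'hfdgcadgefcebhdgfgbcd')

SA = [5, 18, 12, 4, 19, 10, 20, 2, 6, 14, 11, 8, 9, 1, 16, 17, 3, 7, 15, 13, 0]
i: (SA[i-1],SA[i]) lcp shared
  1: (5,18) 0 ''
  2: (18,12) 1 'b'
  3: (12,4) 0 ''
  4: (4,19) 1 'c'
  5: (19,10) 1 'c'
  6: (10,20) 0 ''
  7: (20,2) 1 'd'
  8: (2,6) 2 'dg'
  9: (6,14) 2 'dg'
  10: (14,11) 0 ''
  11: (11,8) 1 'e'
  12: (8,9) 0 ''
  13: (9,1) 1 'f'
  14: (1,16) 1 'f'
  15: (16,17) 0 ''
  16: (17,3) 1 'g'
  17: (3,7) 1 'g'
  18: (7,15) 1 'g'
  19: (15,13) 0 ''
  20: (13,0) 1 'h'

n(n+1)/2 = 21·22/2 = 231
Σ LCP = 0 + 0 + 1 + 0 + 1 + 1 + 0 + 1 + 2 + 2 + 0 + 1 + 0 + 1 + 1 + 0 + 1 + 1 + 1 + 0 + 1 = 15
distinct = 231 − 15 = 216

216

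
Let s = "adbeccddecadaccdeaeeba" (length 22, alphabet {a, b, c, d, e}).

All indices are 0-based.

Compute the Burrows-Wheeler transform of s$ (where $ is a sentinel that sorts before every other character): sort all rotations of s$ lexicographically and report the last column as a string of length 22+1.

rank  rotation                 last
    0  $adbeccddecadaccdeaeeba  a
    1  a$adbeccddecadaccdeaeeb  b
    2  accdeaeeba$adbeccddecad  d
    3  adaccdeaeeba$adbeccddec  c
    4  adbeccddecadaccdeaeeba$  $
    5  aeeba$adbeccddecadaccde  e
    6  ba$adbeccddecadaccdeaee  e
    7  beccddecadaccdeaeeba$ad  d
    8  cadaccdeaeeba$adbeccdde  e
    9  ccddecadaccdeaeeba$adbe  e
   10  ccdeaeeba$adbeccddecada  a
   11  cddecadaccdeaeeba$adbec  c
   12  cdeaeeba$adbeccddecadac  c
   13  daccdeaeeba$adbeccddeca  a
   14  dbeccddecadaccdeaeeba$a  a
   15  ddecadaccdeaeeba$adbecc  c
   16  deaeeba$adbeccddecadacc  c
   17  decadaccdeaeeba$adbeccd  d
   18  eaeeba$adbeccddecadaccd  d
   19  eba$adbeccddecadaccdeae  e
   20  ecadaccdeaeeba$adbeccdd  d
   21  eccddecadaccdeaeeba$adb  b
   22  eeba$adbeccddecadaccdea  a

abdc$eedeeaccaaccddedba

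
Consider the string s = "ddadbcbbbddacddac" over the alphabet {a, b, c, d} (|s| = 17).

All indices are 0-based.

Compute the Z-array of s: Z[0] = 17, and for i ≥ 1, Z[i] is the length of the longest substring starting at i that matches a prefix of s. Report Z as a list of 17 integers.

Z[0]=17
i=1: fresh scan; Z[1]=1 extend→box=[1,2)
i=2: fresh scan; Z[2]=0
i=3: fresh scan; Z[3]=1 extend→box=[3,4)
i=4: fresh scan; Z[4]=0
i=5: fresh scan; Z[5]=0
i=6: fresh scan; Z[6]=0
i=7: fresh scan; Z[7]=0
i=8: fresh scan; Z[8]=0
i=9: fresh scan; Z[9]=3 extend→box=[9,12)
i=10: min(r-i=2, Z[1]=1)=1; Z[10]=1
i=11: min(r-i=1, Z[2]=0)=0; Z[11]=0
i=12: fresh scan; Z[12]=0
i=13: fresh scan; Z[13]=3 extend→box=[13,16)
i=14: min(r-i=2, Z[1]=1)=1; Z[14]=1
i=15: min(r-i=1, Z[2]=0)=0; Z[15]=0
i=16: fresh scan; Z[16]=0

[17, 1, 0, 1, 0, 0, 0, 0, 0, 3, 1, 0, 0, 3, 1, 0, 0]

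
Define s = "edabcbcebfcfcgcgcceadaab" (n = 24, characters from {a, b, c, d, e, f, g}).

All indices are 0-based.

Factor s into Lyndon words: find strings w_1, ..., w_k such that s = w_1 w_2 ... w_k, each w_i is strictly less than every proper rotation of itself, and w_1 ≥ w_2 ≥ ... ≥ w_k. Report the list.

["e", "d", "abcbcebfcfcgcgccead", "aab"]

emit factor 1: 'e' (i=0, period=1)
emit factor 2: 'd' (i=1, period=1)
emit factor 3: 'abcbcebfcfcgcgccead' (i=2, period=19)
emit factor 4: 'aab' (i=21, period=3)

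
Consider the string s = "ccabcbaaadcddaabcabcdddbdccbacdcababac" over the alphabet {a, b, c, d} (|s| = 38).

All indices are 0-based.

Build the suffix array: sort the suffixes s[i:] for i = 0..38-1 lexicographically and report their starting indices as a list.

rank→(start, suffix):
  0 → (6, 'aaadcddaabcabcdddbdccbacdcababac')
  1 → (13, 'aabcabcdddbdccbacdcababac')
  2 → (7, 'aadcddaabcabcdddbdccbacdcababac')
  3 → (32, 'ababac')
  4 → (34, 'abac')
  5 → (14, 'abcabcdddbdccbacdcababac')
  6 → (2, 'abcbaaadcddaabcabcdddbdccbacdcababac')
  7 → (17, 'abcdddbdccbacdcababac')
  8 → (36, 'ac')
  9 → (28, 'acdcababac')
  10 → (8, 'adcddaabcabcdddbdccbacdcababac')
  11 → (5, 'baaadcddaabcabcdddbdccbacdcababac')
  12 → (33, 'babac')
  13 → (35, 'bac')
  14 → (27, 'bacdcababac')
  15 → (15, 'bcabcdddbdccbacdcababac')
  16 → (3, 'bcbaaadcddaabcabcdddbdccbacdcababac')
  17 → (18, 'bcdddbdccbacdcababac')
  18 → (23, 'bdccbacdcababac')
  19 → (37, 'c')
  20 → (31, 'cababac')
  21 → (1, 'cabcbaaadcddaabcabcdddbdccbacdcababac')
  22 → (16, 'cabcdddbdccbacdcababac')
  23 → (4, 'cbaaadcddaabcabcdddbdccbacdcababac')
  24 → (26, 'cbacdcababac')
  25 → (0, 'ccabcbaaadcddaabcabcdddbdccbacdcababac')
  26 → (25, 'ccbacdcababac')
  27 → (29, 'cdcababac')
  28 → (10, 'cddaabcabcdddbdccbacdcababac')
  29 → (19, 'cdddbdccbacdcababac')
  30 → (12, 'daabcabcdddbdccbacdcababac')
  31 → (22, 'dbdccbacdcababac')
  32 → (30, 'dcababac')
  33 → (24, 'dccbacdcababac')
  34 → (9, 'dcddaabcabcdddbdccbacdcababac')
  35 → (11, 'ddaabcabcdddbdccbacdcababac')
  36 → (21, 'ddbdccbacdcababac')
  37 → (20, 'dddbdccbacdcababac')

[6, 13, 7, 32, 34, 14, 2, 17, 36, 28, 8, 5, 33, 35, 27, 15, 3, 18, 23, 37, 31, 1, 16, 4, 26, 0, 25, 29, 10, 19, 12, 22, 30, 24, 9, 11, 21, 20]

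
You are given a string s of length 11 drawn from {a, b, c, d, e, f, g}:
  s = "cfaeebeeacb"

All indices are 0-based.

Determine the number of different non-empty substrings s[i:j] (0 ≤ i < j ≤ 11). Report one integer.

rank→(start, suffix):
  0 → (8, 'acb')
  1 → (2, 'aeebeeacb')
  2 → (10, 'b')
  3 → (5, 'beeacb')
  4 → (9, 'cb')
  5 → (0, 'cfaeebeeacb')
  6 → (7, 'eacb')
  7 → (4, 'ebeeacb')
  8 → (6, 'eeacb')
  9 → (3, 'eebeeacb')
  10 → (1, 'faeebeeacb')

SA = [8, 2, 10, 5, 9, 0, 7, 4, 6, 3, 1]
rank  pair      lcp
   1  s[8:],s[2:]  1  'a'
   2  s[2:],s[10:]  0  ''
   3  s[10:],s[5:]  1  'b'
   4  s[5:],s[9:]  0  ''
   5  s[9:],s[0:]  1  'c'
   6  s[0:],s[7:]  0  ''
   7  s[7:],s[4:]  1  'e'
   8  s[4:],s[6:]  1  'e'
   9  s[6:],s[3:]  2  'ee'
  10  s[3:],s[1:]  0  ''

n(n+1)/2 = 11·12/2 = 66
Σ LCP = 0 + 1 + 0 + 1 + 0 + 1 + 0 + 1 + 1 + 2 + 0 = 7
distinct = 66 − 7 = 59

59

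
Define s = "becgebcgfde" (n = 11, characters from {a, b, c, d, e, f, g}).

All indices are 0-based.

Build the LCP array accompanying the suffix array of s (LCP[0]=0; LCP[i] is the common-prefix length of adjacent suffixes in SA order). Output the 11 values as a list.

rank | idx | suffix
   0 |   5 | bcgfde
   1 |   0 | becgebcgfde
   2 |   2 | cgebcgfde
   3 |   6 | cgfde
   4 |   9 | de
   5 |  10 | e
   6 |   4 | ebcgfde
   7 |   1 | ecgebcgfde
   8 |   8 | fde
   9 |   3 | gebcgfde
  10 |   7 | gfde

SA = [5, 0, 2, 6, 9, 10, 4, 1, 8, 3, 7]
i: (SA[i-1],SA[i]) lcp shared
  1: (5,0) 1 'b'
  2: (0,2) 0 ''
  3: (2,6) 2 'cg'
  4: (6,9) 0 ''
  5: (9,10) 0 ''
  6: (10,4) 1 'e'
  7: (4,1) 1 'e'
  8: (1,8) 0 ''
  9: (8,3) 0 ''
  10: (3,7) 1 'g'

[0, 1, 0, 2, 0, 0, 1, 1, 0, 0, 1]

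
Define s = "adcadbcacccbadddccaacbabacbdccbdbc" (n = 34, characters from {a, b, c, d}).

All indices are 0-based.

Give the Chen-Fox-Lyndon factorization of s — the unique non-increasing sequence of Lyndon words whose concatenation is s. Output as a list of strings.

emit factor 1: 'adc' (i=0, period=3)
emit factor 2: 'adbc' (i=3, period=4)
emit factor 3: 'acccbadddcc' (i=7, period=11)
emit factor 4: 'aacbabacbdccbdbc' (i=18, period=16)

["adc", "adbc", "acccbadddcc", "aacbabacbdccbdbc"]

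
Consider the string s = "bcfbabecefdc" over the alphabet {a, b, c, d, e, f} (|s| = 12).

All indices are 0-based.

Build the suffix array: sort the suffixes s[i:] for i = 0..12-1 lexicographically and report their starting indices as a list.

[4, 3, 0, 5, 11, 7, 1, 10, 6, 8, 2, 9]

rank | idx | suffix
   0 |   4 | abecefdc
   1 |   3 | babecefdc
   2 |   0 | bcfbabecefdc
   3 |   5 | becefdc
   4 |  11 | c
   5 |   7 | cefdc
   6 |   1 | cfbabecefdc
   7 |  10 | dc
   8 |   6 | ecefdc
   9 |   8 | efdc
  10 |   2 | fbabecefdc
  11 |   9 | fdc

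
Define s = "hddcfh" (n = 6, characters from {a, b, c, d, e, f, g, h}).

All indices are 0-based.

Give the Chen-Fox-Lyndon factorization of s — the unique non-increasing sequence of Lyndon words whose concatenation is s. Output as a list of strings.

["h", "d", "d", "cfh"]

emit factor 1: 'h' (i=0, period=1)
emit factor 2: 'd' (i=1, period=1)
emit factor 3: 'd' (i=2, period=1)
emit factor 4: 'cfh' (i=3, period=3)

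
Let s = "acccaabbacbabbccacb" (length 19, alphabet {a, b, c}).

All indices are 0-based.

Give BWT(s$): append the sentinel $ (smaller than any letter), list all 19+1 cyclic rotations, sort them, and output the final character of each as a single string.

rank  rotation              last
    0  $acccaabbacbabbccacb  b
    1  aabbacbabbccacb$accc  c
    2  abbacbabbccacb$accca  a
    3  abbccacb$acccaabbacb  b
    4  acb$acccaabbacbabbcc  c
    5  acbabbccacb$acccaabb  b
    6  acccaabbacbabbccacb$  $
    7  b$acccaabbacbabbccac  c
    8  babbccacb$acccaabbac  c
    9  bacbabbccacb$acccaab  b
   10  bbacbabbccacb$acccaa  a
   11  bbccacb$acccaabbacba  a
   12  bccacb$acccaabbacbab  b
   13  caabbacbabbccacb$acc  c
   14  cacb$acccaabbacbabbc  c
   15  cb$acccaabbacbabbcca  a
   16  cbabbccacb$acccaabba  a
   17  ccaabbacbabbccacb$ac  c
   18  ccacb$acccaabbacbabb  b
   19  cccaabbacbabbccacb$a  a

bcabcb$ccbaabccaacba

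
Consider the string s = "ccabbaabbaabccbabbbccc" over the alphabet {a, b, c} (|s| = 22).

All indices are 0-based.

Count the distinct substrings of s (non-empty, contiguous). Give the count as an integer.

209

rank→(start, suffix):
  0 → (5, 'aabbaabccbabbbccc')
  1 → (9, 'aabccbabbbccc')
  2 → (2, 'abbaabbaabccbabbbccc')
  3 → (6, 'abbaabccbabbbccc')
  4 → (15, 'abbbccc')
  5 → (10, 'abccbabbbccc')
  6 → (4, 'baabbaabccbabbbccc')
  7 → (8, 'baabccbabbbccc')
  8 → (14, 'babbbccc')
  9 → (3, 'bbaabbaabccbabbbccc')
  10 → (7, 'bbaabccbabbbccc')
  11 → (16, 'bbbccc')
  12 → (17, 'bbccc')
  13 → (11, 'bccbabbbccc')
  14 → (18, 'bccc')
  15 → (21, 'c')
  16 → (1, 'cabbaabbaabccbabbbccc')
  17 → (13, 'cbabbbccc')
  18 → (20, 'cc')
  19 → (0, 'ccabbaabbaabccbabbbccc')
  20 → (12, 'ccbabbbccc')
  21 → (19, 'ccc')

SA = [5, 9, 2, 6, 15, 10, 4, 8, 14, 3, 7, 16, 17, 11, 18, 21, 1, 13, 20, 0, 12, 19]
i: (SA[i-1],SA[i]) lcp shared
  1: (5,9) 3 'aab'
  2: (9,2) 1 'a'
  3: (2,6) 6 'abbaab'
  4: (6,15) 3 'abb'
  5: (15,10) 2 'ab'
  6: (10,4) 0 ''
  7: (4,8) 4 'baab'
  8: (8,14) 2 'ba'
  9: (14,3) 1 'b'
  10: (3,7) 5 'bbaab'
  11: (7,16) 2 'bb'
  12: (16,17) 2 'bb'
  13: (17,11) 1 'b'
  14: (11,18) 3 'bcc'
  15: (18,21) 0 ''
  16: (21,1) 1 'c'
  17: (1,13) 1 'c'
  18: (13,20) 1 'c'
  19: (20,0) 2 'cc'
  20: (0,12) 2 'cc'
  21: (12,19) 2 'cc'

n(n+1)/2 = 22·23/2 = 253
Σ LCP = 0 + 3 + 1 + 6 + 3 + 2 + 0 + 4 + 2 + 1 + 5 + 2 + 2 + 1 + 3 + 0 + 1 + 1 + 1 + 2 + 2 + 2 = 44
distinct = 253 − 44 = 209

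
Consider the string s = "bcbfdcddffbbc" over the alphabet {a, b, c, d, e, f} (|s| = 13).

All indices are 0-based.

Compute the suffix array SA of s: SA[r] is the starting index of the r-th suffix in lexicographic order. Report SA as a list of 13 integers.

[10, 11, 0, 2, 12, 1, 5, 4, 6, 7, 9, 3, 8]

rank | idx | suffix
   0 |  10 | bbc
   1 |  11 | bc
   2 |   0 | bcbfdcddffbbc
   3 |   2 | bfdcddffbbc
   4 |  12 | c
   5 |   1 | cbfdcddffbbc
   6 |   5 | cddffbbc
   7 |   4 | dcddffbbc
   8 |   6 | ddffbbc
   9 |   7 | dffbbc
  10 |   9 | fbbc
  11 |   3 | fdcddffbbc
  12 |   8 | ffbbc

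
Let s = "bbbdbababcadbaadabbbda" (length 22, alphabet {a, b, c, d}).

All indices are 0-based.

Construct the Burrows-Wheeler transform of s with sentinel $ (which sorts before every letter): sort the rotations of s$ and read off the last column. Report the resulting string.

adbbdbacddaa$bbabbbbaab

rank  rotation                 last
    0  $bbbdbababcadbaadabbbda  a
    1  a$bbbdbababcadbaadabbbd  d
    2  aadabbbda$bbbdbababcadb  b
    3  ababcadbaadabbbda$bbbdb  b
    4  abbbda$bbbdbababcadbaad  d
    5  abcadbaadabbbda$bbbdbab  b
    6  adabbbda$bbbdbababcadba  a
    7  adbaadabbbda$bbbdbababc  c
    8  baadabbbda$bbbdbababcad  d
    9  bababcadbaadabbbda$bbbd  d
   10  babcadbaadabbbda$bbbdba  a
   11  bbbda$bbbdbababcadbaada  a
   12  bbbdbababcadbaadabbbda$  $
   13  bbda$bbbdbababcadbaadab  b
   14  bbdbababcadbaadabbbda$b  b
   15  bcadbaadabbbda$bbbdbaba  a
   16  bda$bbbdbababcadbaadabb  b
   17  bdbababcadbaadabbbda$bb  b
   18  cadbaadabbbda$bbbdbabab  b
   19  da$bbbdbababcadbaadabbb  b
   20  dabbbda$bbbdbababcadbaa  a
   21  dbaadabbbda$bbbdbababca  a
   22  dbababcadbaadabbbda$bbb  b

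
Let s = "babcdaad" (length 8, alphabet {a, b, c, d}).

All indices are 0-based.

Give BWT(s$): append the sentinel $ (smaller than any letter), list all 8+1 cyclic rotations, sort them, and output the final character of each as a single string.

rank  rotation   last
    0  $babcdaad  d
    1  aad$babcd  d
    2  abcdaad$b  b
    3  ad$babcda  a
    4  babcdaad$  $
    5  bcdaad$ba  a
    6  cdaad$bab  b
    7  d$babcdaa  a
    8  daad$babc  c

ddba$abac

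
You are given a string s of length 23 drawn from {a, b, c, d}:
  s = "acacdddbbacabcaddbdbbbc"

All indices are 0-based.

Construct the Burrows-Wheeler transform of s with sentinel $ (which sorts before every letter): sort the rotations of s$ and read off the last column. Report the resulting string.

rank  rotation                  last
    0  $acacdddbbacabcaddbdbbbc  c
    1  abcaddbdbbbc$acacdddbbac  c
    2  acabcaddbdbbbc$acacdddbb  b
    3  acacdddbbacabcaddbdbbbc$  $
    4  acdddbbacabcaddbdbbbc$ac  c
    5  addbdbbbc$acacdddbbacabc  c
    6  bacabcaddbdbbbc$acacdddb  b
    7  bbacabcaddbdbbbc$acacddd  d
    8  bbbc$acacdddbbacabcaddbd  d
    9  bbc$acacdddbbacabcaddbdb  b
   10  bc$acacdddbbacabcaddbdbb  b
   11  bcaddbdbbbc$acacdddbbaca  a
   12  bdbbbc$acacdddbbacabcadd  d
   13  c$acacdddbbacabcaddbdbbb  b
   14  cabcaddbdbbbc$acacdddbba  a
   15  cacdddbbacabcaddbdbbbc$a  a
   16  caddbdbbbc$acacdddbbacab  b
   17  cdddbbacabcaddbdbbbc$aca  a
   18  dbbacabcaddbdbbbc$acacdd  d
   19  dbbbc$acacdddbbacabcaddb  b
   20  dbdbbbc$acacdddbbacabcad  d
   21  ddbbacabcaddbdbbbc$acacd  d
   22  ddbdbbbc$acacdddbbacabca  a
   23  dddbbacabcaddbdbbbc$acac  c

ccb$ccbddbbadbaabadbddac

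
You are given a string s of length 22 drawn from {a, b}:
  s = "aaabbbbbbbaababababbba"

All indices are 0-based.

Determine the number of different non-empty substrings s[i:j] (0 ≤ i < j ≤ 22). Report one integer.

190

sorted suffixes:
  #0 SA[0]=21  'a'
  #1 SA[1]=0  'aaabbbbbbbaababababbba'
  #2 SA[2]=10  'aababababbba'
  #3 SA[3]=1  'aabbbbbbbaababababbba'
  #4 SA[4]=11  'ababababbba'
  #5 SA[5]=13  'abababbba'
  #6 SA[6]=15  'ababbba'
  #7 SA[7]=17  'abbba'
  #8 SA[8]=2  'abbbbbbbaababababbba'
  #9 SA[9]=20  'ba'
  #10 SA[10]=9  'baababababbba'
  #11 SA[11]=12  'babababbba'
  #12 SA[12]=14  'bababbba'
  #13 SA[13]=16  'babbba'
  #14 SA[14]=19  'bba'
  #15 SA[15]=8  'bbaababababbba'
  #16 SA[16]=18  'bbba'
  #17 SA[17]=7  'bbbaababababbba'
  #18 SA[18]=6  'bbbbaababababbba'
  #19 SA[19]=5  'bbbbbaababababbba'
  #20 SA[20]=4  'bbbbbbaababababbba'
  #21 SA[21]=3  'bbbbbbbaababababbba'

SA = [21, 0, 10, 1, 11, 13, 15, 17, 2, 20, 9, 12, 14, 16, 19, 8, 18, 7, 6, 5, 4, 3]
[i] adj suffixes → lcp
  [1] 21/0 → 1 ('a')
  [2] 0/10 → 2 ('aa')
  [3] 10/1 → 3 ('aab')
  [4] 1/11 → 1 ('a')
  [5] 11/13 → 6 ('ababab')
  [6] 13/15 → 4 ('abab')
  [7] 15/17 → 2 ('ab')
  [8] 17/2 → 4 ('abbb')
  [9] 2/20 → 0 ('')
  [10] 20/9 → 2 ('ba')
  [11] 9/12 → 2 ('ba')
  [12] 12/14 → 5 ('babab')
  [13] 14/16 → 3 ('bab')
  [14] 16/19 → 1 ('b')
  [15] 19/8 → 3 ('bba')
  [16] 8/18 → 2 ('bb')
  [17] 18/7 → 4 ('bbba')
  [18] 7/6 → 3 ('bbb')
  [19] 6/5 → 4 ('bbbb')
  [20] 5/4 → 5 ('bbbbb')
  [21] 4/3 → 6 ('bbbbbb')

n(n+1)/2 = 22·23/2 = 253
Σ LCP = 0 + 1 + 2 + 3 + 1 + 6 + 4 + 2 + 4 + 0 + 2 + 2 + 5 + 3 + 1 + 3 + 2 + 4 + 3 + 4 + 5 + 6 = 63
distinct = 253 − 63 = 190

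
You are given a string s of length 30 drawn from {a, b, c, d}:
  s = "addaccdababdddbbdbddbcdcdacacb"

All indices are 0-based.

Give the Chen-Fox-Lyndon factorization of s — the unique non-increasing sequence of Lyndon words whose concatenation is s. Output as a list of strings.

emit factor 1: 'add' (i=0, period=3)
emit factor 2: 'accd' (i=3, period=4)
emit factor 3: 'ababdddbbdbddbcdcdacacb' (i=7, period=23)

["add", "accd", "ababdddbbdbddbcdcdacacb"]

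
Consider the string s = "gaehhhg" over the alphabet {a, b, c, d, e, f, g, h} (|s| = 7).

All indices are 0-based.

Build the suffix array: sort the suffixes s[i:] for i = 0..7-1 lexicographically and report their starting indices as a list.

[1, 2, 6, 0, 5, 4, 3]

rank | idx | suffix
   0 |   1 | aehhhg
   1 |   2 | ehhhg
   2 |   6 | g
   3 |   0 | gaehhhg
   4 |   5 | hg
   5 |   4 | hhg
   6 |   3 | hhhg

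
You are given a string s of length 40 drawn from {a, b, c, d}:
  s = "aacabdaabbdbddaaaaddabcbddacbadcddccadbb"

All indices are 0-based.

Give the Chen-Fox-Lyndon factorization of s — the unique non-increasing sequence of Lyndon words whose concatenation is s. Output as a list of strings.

["aacabd", "aabbdbdd", "aaaaddabcbddacbadcddccadbb"]

emit factor 1: 'aacabd' (i=0, period=6)
emit factor 2: 'aabbdbdd' (i=6, period=8)
emit factor 3: 'aaaaddabcbddacbadcddccadbb' (i=14, period=26)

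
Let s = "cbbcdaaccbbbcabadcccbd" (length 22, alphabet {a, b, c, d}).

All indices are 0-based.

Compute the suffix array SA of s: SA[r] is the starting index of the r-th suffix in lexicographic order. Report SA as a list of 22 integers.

[5, 13, 6, 15, 14, 9, 10, 1, 11, 2, 20, 12, 8, 0, 19, 7, 18, 17, 3, 21, 4, 16]

rank | idx | suffix
   0 |   5 | aaccbbbcabadcccbd
   1 |  13 | abadcccbd
   2 |   6 | accbbbcabadcccbd
   3 |  15 | adcccbd
   4 |  14 | badcccbd
   5 |   9 | bbbcabadcccbd
   6 |  10 | bbcabadcccbd
   7 |   1 | bbcdaaccbbbcabadcccbd
   8 |  11 | bcabadcccbd
   9 |   2 | bcdaaccbbbcabadcccbd
  10 |  20 | bd
  11 |  12 | cabadcccbd
  12 |   8 | cbbbcabadcccbd
  13 |   0 | cbbcdaaccbbbcabadcccbd
  14 |  19 | cbd
  15 |   7 | ccbbbcabadcccbd
  16 |  18 | ccbd
  17 |  17 | cccbd
  18 |   3 | cdaaccbbbcabadcccbd
  19 |  21 | d
  20 |   4 | daaccbbbcabadcccbd
  21 |  16 | dcccbd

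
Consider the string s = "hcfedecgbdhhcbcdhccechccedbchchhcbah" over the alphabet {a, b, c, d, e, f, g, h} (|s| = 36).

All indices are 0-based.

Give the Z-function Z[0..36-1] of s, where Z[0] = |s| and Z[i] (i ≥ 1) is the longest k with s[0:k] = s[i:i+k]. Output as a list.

[36, 0, 0, 0, 0, 0, 0, 0, 0, 0, 1, 2, 0, 0, 0, 0, 2, 0, 0, 0, 0, 2, 0, 0, 0, 0, 0, 0, 2, 0, 1, 2, 0, 0, 0, 1]

Z[0]=36
i=1: outside box; Z[1]=0
i=2: outside box; Z[2]=0
i=3: outside box; Z[3]=0
i=4: outside box; Z[4]=0
i=5: outside box; Z[5]=0
i=6: outside box; Z[6]=0
i=7: outside box; Z[7]=0
i=8: outside box; Z[8]=0
i=9: outside box; Z[9]=0
i=10: outside box; Z[10]=1 scan→box=[10,11)
i=11: outside box; Z[11]=2 scan→box=[11,13)
i=12: min(r-i=1, Z[1]=0)=0; Z[12]=0
i=13: outside box; Z[13]=0
i=14: outside box; Z[14]=0
i=15: outside box; Z[15]=0
i=16: outside box; Z[16]=2 scan→box=[16,18)
i=17: min(r-i=1, Z[1]=0)=0; Z[17]=0
i=18: outside box; Z[18]=0
i=19: outside box; Z[19]=0
i=20: outside box; Z[20]=0
i=21: outside box; Z[21]=2 scan→box=[21,23)
i=22: min(r-i=1, Z[1]=0)=0; Z[22]=0
i=23: outside box; Z[23]=0
i=24: outside box; Z[24]=0
i=25: outside box; Z[25]=0
i=26: outside box; Z[26]=0
i=27: outside box; Z[27]=0
i=28: outside box; Z[28]=2 scan→box=[28,30)
i=29: min(r-i=1, Z[1]=0)=0; Z[29]=0
i=30: outside box; Z[30]=1 scan→box=[30,31)
i=31: outside box; Z[31]=2 scan→box=[31,33)
i=32: min(r-i=1, Z[1]=0)=0; Z[32]=0
i=33: outside box; Z[33]=0
i=34: outside box; Z[34]=0
i=35: outside box; Z[35]=1 scan→box=[35,36)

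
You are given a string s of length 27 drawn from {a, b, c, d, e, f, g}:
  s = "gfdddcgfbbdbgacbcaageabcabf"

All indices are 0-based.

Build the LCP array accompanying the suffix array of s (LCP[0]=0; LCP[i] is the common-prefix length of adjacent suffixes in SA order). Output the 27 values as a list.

[0, 1, 2, 1, 1, 0, 1, 3, 1, 1, 1, 0, 2, 1, 1, 0, 1, 1, 2, 0, 0, 1, 1, 0, 1, 1, 2]

rank→(start, suffix):
  0 → (17, 'aageabcabf')
  1 → (21, 'abcabf')
  2 → (24, 'abf')
  3 → (13, 'acbcaageabcabf')
  4 → (18, 'ageabcabf')
  5 → (8, 'bbdbgacbcaageabcabf')
  6 → (15, 'bcaageabcabf')
  7 → (22, 'bcabf')
  8 → (9, 'bdbgacbcaageabcabf')
  9 → (25, 'bf')
  10 → (11, 'bgacbcaageabcabf')
  11 → (16, 'caageabcabf')
  12 → (23, 'cabf')
  13 → (14, 'cbcaageabcabf')
  14 → (5, 'cgfbbdbgacbcaageabcabf')
  15 → (10, 'dbgacbcaageabcabf')
  16 → (4, 'dcgfbbdbgacbcaageabcabf')
  17 → (3, 'ddcgfbbdbgacbcaageabcabf')
  18 → (2, 'dddcgfbbdbgacbcaageabcabf')
  19 → (20, 'eabcabf')
  20 → (26, 'f')
  21 → (7, 'fbbdbgacbcaageabcabf')
  22 → (1, 'fdddcgfbbdbgacbcaageabcabf')
  23 → (12, 'gacbcaageabcabf')
  24 → (19, 'geabcabf')
  25 → (6, 'gfbbdbgacbcaageabcabf')
  26 → (0, 'gfdddcgfbbdbgacbcaageabcabf')

SA = [17, 21, 24, 13, 18, 8, 15, 22, 9, 25, 11, 16, 23, 14, 5, 10, 4, 3, 2, 20, 26, 7, 1, 12, 19, 6, 0]
rank  pair      lcp
   1  s[17:],s[21:]  1  'a'
   2  s[21:],s[24:]  2  'ab'
   3  s[24:],s[13:]  1  'a'
   4  s[13:],s[18:]  1  'a'
   5  s[18:],s[8:]  0  ''
   6  s[8:],s[15:]  1  'b'
   7  s[15:],s[22:]  3  'bca'
   8  s[22:],s[9:]  1  'b'
   9  s[9:],s[25:]  1  'b'
  10  s[25:],s[11:]  1  'b'
  11  s[11:],s[16:]  0  ''
  12  s[16:],s[23:]  2  'ca'
  13  s[23:],s[14:]  1  'c'
  14  s[14:],s[5:]  1  'c'
  15  s[5:],s[10:]  0  ''
  16  s[10:],s[4:]  1  'd'
  17  s[4:],s[3:]  1  'd'
  18  s[3:],s[2:]  2  'dd'
  19  s[2:],s[20:]  0  ''
  20  s[20:],s[26:]  0  ''
  21  s[26:],s[7:]  1  'f'
  22  s[7:],s[1:]  1  'f'
  23  s[1:],s[12:]  0  ''
  24  s[12:],s[19:]  1  'g'
  25  s[19:],s[6:]  1  'g'
  26  s[6:],s[0:]  2  'gf'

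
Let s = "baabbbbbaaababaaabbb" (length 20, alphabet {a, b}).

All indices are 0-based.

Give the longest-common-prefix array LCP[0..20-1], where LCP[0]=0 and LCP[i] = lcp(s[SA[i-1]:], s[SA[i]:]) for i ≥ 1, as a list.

sorted suffixes:
  #0 SA[0]=8  'aaababaaabbb'
  #1 SA[1]=14  'aaabbb'
  #2 SA[2]=9  'aababaaabbb'
  #3 SA[3]=15  'aabbb'
  #4 SA[4]=1  'aabbbbbaaababaaabbb'
  #5 SA[5]=12  'abaaabbb'
  #6 SA[6]=10  'ababaaabbb'
  #7 SA[7]=16  'abbb'
  #8 SA[8]=2  'abbbbbaaababaaabbb'
  #9 SA[9]=19  'b'
  #10 SA[10]=7  'baaababaaabbb'
  #11 SA[11]=13  'baaabbb'
  #12 SA[12]=0  'baabbbbbaaababaaabbb'
  #13 SA[13]=11  'babaaabbb'
  #14 SA[14]=18  'bb'
  #15 SA[15]=6  'bbaaababaaabbb'
  #16 SA[16]=17  'bbb'
  #17 SA[17]=5  'bbbaaababaaabbb'
  #18 SA[18]=4  'bbbbaaababaaabbb'
  #19 SA[19]=3  'bbbbbaaababaaabbb'

SA = [8, 14, 9, 15, 1, 12, 10, 16, 2, 19, 7, 13, 0, 11, 18, 6, 17, 5, 4, 3]
[i] adj suffixes → lcp
  [1] 8/14 → 4 ('aaab')
  [2] 14/9 → 2 ('aa')
  [3] 9/15 → 3 ('aab')
  [4] 15/1 → 5 ('aabbb')
  [5] 1/12 → 1 ('a')
  [6] 12/10 → 3 ('aba')
  [7] 10/16 → 2 ('ab')
  [8] 16/2 → 4 ('abbb')
  [9] 2/19 → 0 ('')
  [10] 19/7 → 1 ('b')
  [11] 7/13 → 5 ('baaab')
  [12] 13/0 → 3 ('baa')
  [13] 0/11 → 2 ('ba')
  [14] 11/18 → 1 ('b')
  [15] 18/6 → 2 ('bb')
  [16] 6/17 → 2 ('bb')
  [17] 17/5 → 3 ('bbb')
  [18] 5/4 → 3 ('bbb')
  [19] 4/3 → 4 ('bbbb')

[0, 4, 2, 3, 5, 1, 3, 2, 4, 0, 1, 5, 3, 2, 1, 2, 2, 3, 3, 4]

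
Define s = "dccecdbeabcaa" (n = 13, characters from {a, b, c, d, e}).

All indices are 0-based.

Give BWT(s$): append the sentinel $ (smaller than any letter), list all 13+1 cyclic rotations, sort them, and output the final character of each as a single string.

aaceadbdecc$bc

rank  rotation        last
    0  $dccecdbeabcaa  a
    1  a$dccecdbeabca  a
    2  aa$dccecdbeabc  c
    3  abcaa$dccecdbe  e
    4  bcaa$dccecdbea  a
    5  beabcaa$dccecd  d
    6  caa$dccecdbeab  b
    7  ccecdbeabcaa$d  d
    8  cdbeabcaa$dcce  e
    9  cecdbeabcaa$dc  c
   10  dbeabcaa$dccec  c
   11  dccecdbeabcaa$  $
   12  eabcaa$dccecdb  b
   13  ecdbeabcaa$dcc  c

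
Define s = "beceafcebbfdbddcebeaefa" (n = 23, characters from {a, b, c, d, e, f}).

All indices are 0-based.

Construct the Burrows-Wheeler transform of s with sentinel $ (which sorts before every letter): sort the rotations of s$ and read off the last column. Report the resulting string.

afeeede$befdfdbbcccbaeab

rank  rotation                  last
    0  $beceafcebbfdbddcebeaefa  a
    1  a$beceafcebbfdbddcebeaef  f
    2  aefa$beceafcebbfdbddcebe  e
    3  afcebbfdbddcebeaefa$bece  e
    4  bbfdbddcebeaefa$beceafce  e
    5  bddcebeaefa$beceafcebbfd  d
    6  beaefa$beceafcebbfdbddce  e
    7  beceafcebbfdbddcebeaefa$  $
    8  bfdbddcebeaefa$beceafceb  b
    9  ceafcebbfdbddcebeaefa$be  e
   10  cebbfdbddcebeaefa$beceaf  f
   11  cebeaefa$beceafcebbfdbdd  d
   12  dbddcebeaefa$beceafcebbf  f
   13  dcebeaefa$beceafcebbfdbd  d
   14  ddcebeaefa$beceafcebbfdb  b
   15  eaefa$beceafcebbfdbddceb  b
   16  eafcebbfdbddcebeaefa$bec  c
   17  ebbfdbddcebeaefa$beceafc  c
   18  ebeaefa$beceafcebbfdbddc  c
   19  eceafcebbfdbddcebeaefa$b  b
   20  efa$beceafcebbfdbddcebea  a
   21  fa$beceafcebbfdbddcebeae  e
   22  fcebbfdbddcebeaefa$becea  a
   23  fdbddcebeaefa$beceafcebb  b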